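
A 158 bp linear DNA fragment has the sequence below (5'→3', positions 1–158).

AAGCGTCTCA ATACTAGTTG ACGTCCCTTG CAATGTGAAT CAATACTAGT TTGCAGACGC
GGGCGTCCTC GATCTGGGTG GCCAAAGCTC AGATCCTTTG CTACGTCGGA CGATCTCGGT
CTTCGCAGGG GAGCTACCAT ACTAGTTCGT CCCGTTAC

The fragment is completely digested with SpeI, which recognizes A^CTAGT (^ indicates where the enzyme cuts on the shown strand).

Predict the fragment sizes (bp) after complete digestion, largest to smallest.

96, 32, 17, 13 bp

SpeI sites (ACTAGT) start at positions 13, 45, 141.
SpeI cuts after the first base of each site, so after positions 13, 45, 141.
Linear molecule, 3 cuts → 4 fragments:
  1–13 → 13 bp
  14–45 → 32 bp
  46–141 → 96 bp
  142–158 → 17 bp
Sorted largest to smallest: 96, 32, 17, 13 bp.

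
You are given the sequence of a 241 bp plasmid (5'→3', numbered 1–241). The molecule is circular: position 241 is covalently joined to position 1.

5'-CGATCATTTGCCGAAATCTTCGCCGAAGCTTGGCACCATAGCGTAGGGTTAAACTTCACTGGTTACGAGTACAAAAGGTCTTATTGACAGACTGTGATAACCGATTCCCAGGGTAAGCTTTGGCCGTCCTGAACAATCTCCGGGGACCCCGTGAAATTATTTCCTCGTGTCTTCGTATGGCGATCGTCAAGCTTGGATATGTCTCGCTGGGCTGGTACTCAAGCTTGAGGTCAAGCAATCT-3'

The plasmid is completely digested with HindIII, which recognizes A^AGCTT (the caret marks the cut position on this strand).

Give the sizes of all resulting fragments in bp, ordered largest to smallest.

HindIII sites (AAGCTT) start at positions 26, 115, 189, 221.
HindIII cuts after the first base of each site, so after positions 26, 115, 189, 221.
Circular molecule, 4 cuts → 4 fragments:
  27–115 → 89 bp
  116–189 → 74 bp
  190–221 → 32 bp
  222–241 then 1–26 → 20 + 26 = 46 bp
Sorted largest to smallest: 89, 74, 46, 32 bp.

89, 74, 46, 32 bp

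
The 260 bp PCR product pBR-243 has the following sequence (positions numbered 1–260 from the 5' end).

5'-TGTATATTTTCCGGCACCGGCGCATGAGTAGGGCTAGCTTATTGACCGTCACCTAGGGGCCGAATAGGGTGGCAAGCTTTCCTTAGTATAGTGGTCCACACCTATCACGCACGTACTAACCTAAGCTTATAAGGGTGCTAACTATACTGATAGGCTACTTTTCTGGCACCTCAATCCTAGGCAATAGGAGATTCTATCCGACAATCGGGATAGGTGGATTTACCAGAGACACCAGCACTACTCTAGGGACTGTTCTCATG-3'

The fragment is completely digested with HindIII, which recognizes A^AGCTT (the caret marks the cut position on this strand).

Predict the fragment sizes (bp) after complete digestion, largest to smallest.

HindIII sites (AAGCTT) start at positions 74, 123.
HindIII cuts after the first base of each site, so after positions 74, 123.
Linear molecule, 2 cuts → 3 fragments:
  1–74 → 74 bp
  75–123 → 49 bp
  124–260 → 137 bp
Sorted largest to smallest: 137, 74, 49 bp.

137, 74, 49 bp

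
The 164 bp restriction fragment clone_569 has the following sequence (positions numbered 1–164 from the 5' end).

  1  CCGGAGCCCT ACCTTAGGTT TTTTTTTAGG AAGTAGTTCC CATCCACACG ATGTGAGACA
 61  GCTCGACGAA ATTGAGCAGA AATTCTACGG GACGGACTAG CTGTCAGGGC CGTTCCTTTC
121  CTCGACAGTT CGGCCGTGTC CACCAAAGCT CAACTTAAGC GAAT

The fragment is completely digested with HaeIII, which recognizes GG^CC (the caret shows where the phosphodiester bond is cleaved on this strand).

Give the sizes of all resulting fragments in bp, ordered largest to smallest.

HaeIII sites (GGCC) start at positions 108, 132.
HaeIII cuts after base 2 of each site, so after positions 109, 133.
Linear molecule, 2 cuts → 3 fragments:
  1–109 → 109 bp
  110–133 → 24 bp
  134–164 → 31 bp
Sorted largest to smallest: 109, 31, 24 bp.

109, 31, 24 bp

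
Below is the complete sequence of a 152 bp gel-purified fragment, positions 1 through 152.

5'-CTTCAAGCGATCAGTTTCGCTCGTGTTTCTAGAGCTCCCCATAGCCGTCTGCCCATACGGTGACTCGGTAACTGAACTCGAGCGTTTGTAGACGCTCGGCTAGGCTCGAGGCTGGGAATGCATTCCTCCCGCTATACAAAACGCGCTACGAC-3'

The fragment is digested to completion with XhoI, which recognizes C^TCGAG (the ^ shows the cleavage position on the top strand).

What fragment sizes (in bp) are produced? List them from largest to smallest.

77, 47, 28 bp

XhoI sites (CTCGAG) start at positions 77, 105.
XhoI cuts after the first base of each site, so after positions 77, 105.
Linear molecule, 2 cuts → 3 fragments:
  1–77 → 77 bp
  78–105 → 28 bp
  106–152 → 47 bp
Sorted largest to smallest: 77, 47, 28 bp.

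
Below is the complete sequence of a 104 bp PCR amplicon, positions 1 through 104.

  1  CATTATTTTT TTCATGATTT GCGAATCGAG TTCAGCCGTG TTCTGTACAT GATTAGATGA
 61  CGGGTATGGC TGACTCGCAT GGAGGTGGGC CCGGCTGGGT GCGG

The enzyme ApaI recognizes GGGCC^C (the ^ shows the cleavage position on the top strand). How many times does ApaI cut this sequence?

GGGCCC occurs starting at position 87.
ApaI cuts at 1 site.

1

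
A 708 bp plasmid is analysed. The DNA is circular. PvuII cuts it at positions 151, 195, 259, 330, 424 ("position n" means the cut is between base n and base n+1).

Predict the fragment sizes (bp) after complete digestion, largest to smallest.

435, 94, 71, 64, 44 bp

Circular molecule, 5 cuts → 5 fragments:
  195 − 151 = 44 bp
  259 − 195 = 64 bp
  330 − 259 = 71 bp
  424 − 330 = 94 bp
  wrap: 708 − 424 + 151 = 435 bp
Sorted largest to smallest: 435, 94, 71, 64, 44 bp.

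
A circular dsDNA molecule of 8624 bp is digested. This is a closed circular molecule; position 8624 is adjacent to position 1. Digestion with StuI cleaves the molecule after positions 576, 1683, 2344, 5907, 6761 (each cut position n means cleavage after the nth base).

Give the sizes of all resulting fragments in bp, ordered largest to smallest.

3563, 2439, 1107, 854, 661 bp

Circular molecule, 5 cuts → 5 fragments:
  1683 − 576 = 1107 bp
  2344 − 1683 = 661 bp
  5907 − 2344 = 3563 bp
  6761 − 5907 = 854 bp
  wrap: 8624 − 6761 + 576 = 2439 bp
Sorted largest to smallest: 3563, 2439, 1107, 854, 661 bp.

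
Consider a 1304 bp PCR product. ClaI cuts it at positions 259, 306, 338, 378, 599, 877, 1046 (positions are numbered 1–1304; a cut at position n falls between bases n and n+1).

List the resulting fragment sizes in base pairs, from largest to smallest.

Linear molecule, 7 cuts → 8 fragments:
  259 − 0 = 259 bp
  306 − 259 = 47 bp
  338 − 306 = 32 bp
  378 − 338 = 40 bp
  599 − 378 = 221 bp
  877 − 599 = 278 bp
  1046 − 877 = 169 bp
  1304 − 1046 = 258 bp
Sorted largest to smallest: 278, 259, 258, 221, 169, 47, 40, 32 bp.

278, 259, 258, 221, 169, 47, 40, 32 bp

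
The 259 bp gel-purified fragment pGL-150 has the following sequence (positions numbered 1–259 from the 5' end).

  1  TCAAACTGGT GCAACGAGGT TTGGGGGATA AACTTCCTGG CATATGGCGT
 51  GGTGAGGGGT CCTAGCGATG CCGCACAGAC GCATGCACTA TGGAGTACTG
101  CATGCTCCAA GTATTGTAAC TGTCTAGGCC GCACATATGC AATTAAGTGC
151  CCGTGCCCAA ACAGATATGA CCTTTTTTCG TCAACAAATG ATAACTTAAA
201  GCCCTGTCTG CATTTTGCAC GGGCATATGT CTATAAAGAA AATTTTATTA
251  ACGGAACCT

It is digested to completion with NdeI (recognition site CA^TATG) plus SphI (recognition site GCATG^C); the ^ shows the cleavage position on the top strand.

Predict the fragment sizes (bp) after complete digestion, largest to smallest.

NdeI sites (CATATG) start at positions 41, 134, 224.
NdeI cuts after base 2 of each site, so after positions 42, 135, 225.
SphI sites (GCATGC) start at positions 81, 100.
SphI cuts after base 5 of each site (before the last base), so after positions 85, 104.
Combined cut positions: 42, 85, 104, 135, 225.
Linear molecule, 5 cuts → 6 fragments:
  1–42 → 42 bp
  43–85 → 43 bp
  86–104 → 19 bp
  105–135 → 31 bp
  136–225 → 90 bp
  226–259 → 34 bp
Sorted largest to smallest: 90, 43, 42, 34, 31, 19 bp.

90, 43, 42, 34, 31, 19 bp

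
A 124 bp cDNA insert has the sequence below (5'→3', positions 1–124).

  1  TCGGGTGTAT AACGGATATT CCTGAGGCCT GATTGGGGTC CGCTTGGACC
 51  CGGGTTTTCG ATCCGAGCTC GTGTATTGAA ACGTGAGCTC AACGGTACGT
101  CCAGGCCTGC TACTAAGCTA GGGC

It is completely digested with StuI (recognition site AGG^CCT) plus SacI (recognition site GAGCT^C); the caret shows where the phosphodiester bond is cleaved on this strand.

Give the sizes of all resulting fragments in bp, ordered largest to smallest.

42, 27, 20, 19, 16 bp

StuI sites (AGGCCT) start at positions 25, 103.
StuI cuts after base 3 of each site, so after positions 27, 105.
SacI sites (GAGCTC) start at positions 65, 85.
SacI cuts after base 5 of each site (before the last base), so after positions 69, 89.
Combined cut positions: 27, 69, 89, 105.
Linear molecule, 4 cuts → 5 fragments:
  1–27 → 27 bp
  28–69 → 42 bp
  70–89 → 20 bp
  90–105 → 16 bp
  106–124 → 19 bp
Sorted largest to smallest: 42, 27, 20, 19, 16 bp.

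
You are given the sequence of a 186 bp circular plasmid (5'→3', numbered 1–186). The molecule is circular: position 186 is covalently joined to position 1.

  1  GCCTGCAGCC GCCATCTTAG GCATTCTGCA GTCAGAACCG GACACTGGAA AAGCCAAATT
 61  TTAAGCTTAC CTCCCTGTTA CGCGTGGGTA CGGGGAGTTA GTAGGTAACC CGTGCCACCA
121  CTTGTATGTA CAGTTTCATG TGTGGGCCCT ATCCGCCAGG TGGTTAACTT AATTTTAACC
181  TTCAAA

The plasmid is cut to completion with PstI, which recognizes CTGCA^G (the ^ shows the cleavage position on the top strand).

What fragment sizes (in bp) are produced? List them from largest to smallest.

163, 23 bp

PstI sites (CTGCAG) start at positions 3, 26.
PstI cuts after base 5 of each site (before the last base), so after positions 7, 30.
Circular molecule, 2 cuts → 2 fragments:
  8–30 → 23 bp
  31–186 then 1–7 → 156 + 7 = 163 bp
Sorted largest to smallest: 163, 23 bp.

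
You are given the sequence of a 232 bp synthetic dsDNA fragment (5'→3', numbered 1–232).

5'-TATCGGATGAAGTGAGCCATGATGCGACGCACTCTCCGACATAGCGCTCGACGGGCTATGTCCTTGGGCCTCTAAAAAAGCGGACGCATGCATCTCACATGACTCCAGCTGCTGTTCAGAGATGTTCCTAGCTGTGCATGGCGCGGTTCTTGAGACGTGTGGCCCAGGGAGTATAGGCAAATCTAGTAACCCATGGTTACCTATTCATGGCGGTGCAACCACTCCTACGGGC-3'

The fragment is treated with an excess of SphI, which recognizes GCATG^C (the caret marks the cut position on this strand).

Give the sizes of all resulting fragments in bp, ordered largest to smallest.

The SphI site (GCATGC) starts at position 86.
SphI cuts after base 5 of each site (before the last base), so after position 90.
Linear molecule, 1 cut → 2 fragments:
  1–90 → 90 bp
  91–232 → 142 bp
Sorted largest to smallest: 142, 90 bp.

142, 90 bp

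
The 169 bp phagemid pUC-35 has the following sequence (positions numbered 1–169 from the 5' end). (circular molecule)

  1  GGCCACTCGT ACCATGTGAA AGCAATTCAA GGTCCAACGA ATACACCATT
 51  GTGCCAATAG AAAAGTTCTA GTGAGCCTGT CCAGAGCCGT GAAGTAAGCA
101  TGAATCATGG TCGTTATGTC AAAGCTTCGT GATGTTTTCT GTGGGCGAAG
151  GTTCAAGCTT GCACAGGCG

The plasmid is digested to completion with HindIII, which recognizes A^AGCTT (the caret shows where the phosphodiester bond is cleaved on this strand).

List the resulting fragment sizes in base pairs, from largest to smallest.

136, 33 bp

HindIII sites (AAGCTT) start at positions 122, 155.
HindIII cuts after the first base of each site, so after positions 122, 155.
Circular molecule, 2 cuts → 2 fragments:
  123–155 → 33 bp
  156–169 then 1–122 → 14 + 122 = 136 bp
Sorted largest to smallest: 136, 33 bp.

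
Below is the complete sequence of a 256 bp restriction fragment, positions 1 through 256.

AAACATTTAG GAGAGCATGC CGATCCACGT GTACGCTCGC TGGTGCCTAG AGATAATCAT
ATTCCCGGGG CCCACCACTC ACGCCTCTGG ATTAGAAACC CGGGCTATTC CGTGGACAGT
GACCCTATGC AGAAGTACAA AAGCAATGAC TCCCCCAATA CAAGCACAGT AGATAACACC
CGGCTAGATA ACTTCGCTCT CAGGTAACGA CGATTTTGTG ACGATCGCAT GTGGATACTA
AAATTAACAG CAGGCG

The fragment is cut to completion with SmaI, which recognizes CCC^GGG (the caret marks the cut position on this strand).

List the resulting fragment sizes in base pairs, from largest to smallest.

SmaI sites (CCCGGG) start at positions 64, 99.
SmaI cuts after base 3 of each site, so after positions 66, 101.
Linear molecule, 2 cuts → 3 fragments:
  1–66 → 66 bp
  67–101 → 35 bp
  102–256 → 155 bp
Sorted largest to smallest: 155, 66, 35 bp.

155, 66, 35 bp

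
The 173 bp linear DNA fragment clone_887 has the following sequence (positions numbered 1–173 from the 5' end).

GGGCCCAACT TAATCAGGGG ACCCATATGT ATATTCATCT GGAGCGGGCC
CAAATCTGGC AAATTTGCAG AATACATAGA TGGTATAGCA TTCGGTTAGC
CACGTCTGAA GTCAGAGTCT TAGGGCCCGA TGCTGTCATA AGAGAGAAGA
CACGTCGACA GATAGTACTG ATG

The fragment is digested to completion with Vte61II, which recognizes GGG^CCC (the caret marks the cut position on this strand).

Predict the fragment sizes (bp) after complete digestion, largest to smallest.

Vte61II sites (GGGCCC) start at positions 1, 46, 123.
Vte61II cuts after base 3 of each site, so after positions 3, 48, 125.
Linear molecule, 3 cuts → 4 fragments:
  1–3 → 3 bp
  4–48 → 45 bp
  49–125 → 77 bp
  126–173 → 48 bp
Sorted largest to smallest: 77, 48, 45, 3 bp.

77, 48, 45, 3 bp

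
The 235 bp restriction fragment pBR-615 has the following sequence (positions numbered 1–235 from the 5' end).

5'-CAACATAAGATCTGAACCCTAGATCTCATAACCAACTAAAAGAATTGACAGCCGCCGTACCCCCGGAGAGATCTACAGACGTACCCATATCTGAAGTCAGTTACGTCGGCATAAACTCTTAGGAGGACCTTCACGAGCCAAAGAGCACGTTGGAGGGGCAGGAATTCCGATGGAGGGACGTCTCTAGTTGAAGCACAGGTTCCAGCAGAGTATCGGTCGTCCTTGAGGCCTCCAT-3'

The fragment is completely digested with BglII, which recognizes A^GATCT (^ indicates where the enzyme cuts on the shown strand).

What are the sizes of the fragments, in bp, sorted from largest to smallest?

166, 48, 13, 8 bp

BglII sites (AGATCT) start at positions 8, 21, 69.
BglII cuts after the first base of each site, so after positions 8, 21, 69.
Linear molecule, 3 cuts → 4 fragments:
  1–8 → 8 bp
  9–21 → 13 bp
  22–69 → 48 bp
  70–235 → 166 bp
Sorted largest to smallest: 166, 48, 13, 8 bp.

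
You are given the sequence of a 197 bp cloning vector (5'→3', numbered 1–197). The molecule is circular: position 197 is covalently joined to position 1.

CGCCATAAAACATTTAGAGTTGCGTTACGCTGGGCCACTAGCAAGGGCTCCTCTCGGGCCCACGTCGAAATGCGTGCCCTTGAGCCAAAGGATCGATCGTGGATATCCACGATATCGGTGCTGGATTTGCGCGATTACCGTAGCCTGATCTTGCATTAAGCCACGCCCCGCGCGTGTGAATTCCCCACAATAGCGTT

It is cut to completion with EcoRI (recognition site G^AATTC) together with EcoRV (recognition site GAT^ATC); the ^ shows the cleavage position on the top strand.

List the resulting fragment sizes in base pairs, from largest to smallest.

The EcoRI site (GAATTC) starts at position 178.
EcoRI cuts after the first base of each site, so after position 178.
EcoRV sites (GATATC) start at positions 102, 111.
EcoRV cuts after base 3 of each site, so after positions 104, 113.
Combined cut positions: 104, 113, 178.
Circular molecule, 3 cuts → 3 fragments:
  105–113 → 9 bp
  114–178 → 65 bp
  179–197 then 1–104 → 19 + 104 = 123 bp
Sorted largest to smallest: 123, 65, 9 bp.

123, 65, 9 bp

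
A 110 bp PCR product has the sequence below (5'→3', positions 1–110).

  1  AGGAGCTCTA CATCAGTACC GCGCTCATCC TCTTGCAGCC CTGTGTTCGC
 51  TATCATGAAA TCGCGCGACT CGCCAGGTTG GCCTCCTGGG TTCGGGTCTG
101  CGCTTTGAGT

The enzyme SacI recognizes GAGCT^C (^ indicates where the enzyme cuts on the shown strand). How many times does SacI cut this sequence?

GAGCTC occurs starting at position 3.
SacI cuts at 1 site.

1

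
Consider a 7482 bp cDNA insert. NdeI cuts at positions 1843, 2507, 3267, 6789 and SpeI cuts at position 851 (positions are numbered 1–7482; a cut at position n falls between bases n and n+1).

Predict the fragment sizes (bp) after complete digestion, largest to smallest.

3522, 992, 851, 760, 693, 664 bp

Combined cut positions (sorted): 851, 1843, 2507, 3267, 6789.
Linear molecule, 5 cuts → 6 fragments:
  851 − 0 = 851 bp
  1843 − 851 = 992 bp
  2507 − 1843 = 664 bp
  3267 − 2507 = 760 bp
  6789 − 3267 = 3522 bp
  7482 − 6789 = 693 bp
Sorted largest to smallest: 3522, 992, 851, 760, 693, 664 bp.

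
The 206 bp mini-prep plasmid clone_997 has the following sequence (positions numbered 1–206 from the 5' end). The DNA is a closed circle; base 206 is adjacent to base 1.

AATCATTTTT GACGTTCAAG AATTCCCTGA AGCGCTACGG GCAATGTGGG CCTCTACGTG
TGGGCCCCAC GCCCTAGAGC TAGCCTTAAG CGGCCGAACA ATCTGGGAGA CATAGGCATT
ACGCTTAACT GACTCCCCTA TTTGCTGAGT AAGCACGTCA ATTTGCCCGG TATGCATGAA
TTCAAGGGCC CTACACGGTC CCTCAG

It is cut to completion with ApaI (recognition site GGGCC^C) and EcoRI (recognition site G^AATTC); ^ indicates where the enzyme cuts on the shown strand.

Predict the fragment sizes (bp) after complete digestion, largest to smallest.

112, 46, 36, 12 bp

ApaI sites (GGGCCC) start at positions 62, 186.
ApaI cuts after base 5 of each site (before the last base), so after positions 66, 190.
EcoRI sites (GAATTC) start at positions 20, 178.
EcoRI cuts after the first base of each site, so after positions 20, 178.
Combined cut positions: 20, 66, 178, 190.
Circular molecule, 4 cuts → 4 fragments:
  21–66 → 46 bp
  67–178 → 112 bp
  179–190 → 12 bp
  191–206 then 1–20 → 16 + 20 = 36 bp
Sorted largest to smallest: 112, 46, 36, 12 bp.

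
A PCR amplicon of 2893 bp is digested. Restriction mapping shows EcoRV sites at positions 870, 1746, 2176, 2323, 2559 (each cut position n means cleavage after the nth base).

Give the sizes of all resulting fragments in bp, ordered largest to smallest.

Linear molecule, 5 cuts → 6 fragments:
  870 − 0 = 870 bp
  1746 − 870 = 876 bp
  2176 − 1746 = 430 bp
  2323 − 2176 = 147 bp
  2559 − 2323 = 236 bp
  2893 − 2559 = 334 bp
Sorted largest to smallest: 876, 870, 430, 334, 236, 147 bp.

876, 870, 430, 334, 236, 147 bp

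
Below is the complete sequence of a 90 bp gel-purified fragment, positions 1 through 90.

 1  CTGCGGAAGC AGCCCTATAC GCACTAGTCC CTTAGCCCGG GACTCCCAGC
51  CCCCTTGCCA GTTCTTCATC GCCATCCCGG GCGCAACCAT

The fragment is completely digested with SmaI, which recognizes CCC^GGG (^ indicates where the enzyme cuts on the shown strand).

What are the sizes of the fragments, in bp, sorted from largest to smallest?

40, 38, 12 bp

SmaI sites (CCCGGG) start at positions 36, 76.
SmaI cuts after base 3 of each site, so after positions 38, 78.
Linear molecule, 2 cuts → 3 fragments:
  1–38 → 38 bp
  39–78 → 40 bp
  79–90 → 12 bp
Sorted largest to smallest: 40, 38, 12 bp.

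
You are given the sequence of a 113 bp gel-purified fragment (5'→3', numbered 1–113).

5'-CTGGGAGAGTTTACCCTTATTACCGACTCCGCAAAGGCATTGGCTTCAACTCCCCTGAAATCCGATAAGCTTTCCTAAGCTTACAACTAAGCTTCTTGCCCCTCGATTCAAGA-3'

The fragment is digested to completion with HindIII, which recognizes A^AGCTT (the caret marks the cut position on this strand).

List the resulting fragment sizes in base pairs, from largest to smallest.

HindIII sites (AAGCTT) start at positions 67, 77, 89.
HindIII cuts after the first base of each site, so after positions 67, 77, 89.
Linear molecule, 3 cuts → 4 fragments:
  1–67 → 67 bp
  68–77 → 10 bp
  78–89 → 12 bp
  90–113 → 24 bp
Sorted largest to smallest: 67, 24, 12, 10 bp.

67, 24, 12, 10 bp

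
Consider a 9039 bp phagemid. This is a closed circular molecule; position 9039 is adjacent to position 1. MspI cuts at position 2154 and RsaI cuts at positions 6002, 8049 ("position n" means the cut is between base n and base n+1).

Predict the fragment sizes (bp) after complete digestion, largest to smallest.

Combined cut positions (sorted): 2154, 6002, 8049.
Circular molecule, 3 cuts → 3 fragments:
  6002 − 2154 = 3848 bp
  8049 − 6002 = 2047 bp
  wrap: 9039 − 8049 + 2154 = 3144 bp
Sorted largest to smallest: 3848, 3144, 2047 bp.

3848, 3144, 2047 bp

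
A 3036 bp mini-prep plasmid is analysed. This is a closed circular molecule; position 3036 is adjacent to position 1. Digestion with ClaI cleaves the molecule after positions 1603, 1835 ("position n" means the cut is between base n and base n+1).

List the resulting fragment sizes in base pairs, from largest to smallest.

Circular molecule, 2 cuts → 2 fragments:
  1835 − 1603 = 232 bp
  wrap: 3036 − 1835 + 1603 = 2804 bp
Sorted largest to smallest: 2804, 232 bp.

2804, 232 bp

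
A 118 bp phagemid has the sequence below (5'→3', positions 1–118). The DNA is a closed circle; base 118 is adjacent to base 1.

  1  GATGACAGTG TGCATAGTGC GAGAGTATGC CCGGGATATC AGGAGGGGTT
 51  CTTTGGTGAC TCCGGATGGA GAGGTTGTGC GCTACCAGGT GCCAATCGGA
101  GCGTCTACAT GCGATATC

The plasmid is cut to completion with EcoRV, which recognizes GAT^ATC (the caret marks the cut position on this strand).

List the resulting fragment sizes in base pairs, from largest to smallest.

EcoRV sites (GATATC) start at positions 35, 113.
EcoRV cuts after base 3 of each site, so after positions 37, 115.
Circular molecule, 2 cuts → 2 fragments:
  38–115 → 78 bp
  116–118 then 1–37 → 3 + 37 = 40 bp
Sorted largest to smallest: 78, 40 bp.

78, 40 bp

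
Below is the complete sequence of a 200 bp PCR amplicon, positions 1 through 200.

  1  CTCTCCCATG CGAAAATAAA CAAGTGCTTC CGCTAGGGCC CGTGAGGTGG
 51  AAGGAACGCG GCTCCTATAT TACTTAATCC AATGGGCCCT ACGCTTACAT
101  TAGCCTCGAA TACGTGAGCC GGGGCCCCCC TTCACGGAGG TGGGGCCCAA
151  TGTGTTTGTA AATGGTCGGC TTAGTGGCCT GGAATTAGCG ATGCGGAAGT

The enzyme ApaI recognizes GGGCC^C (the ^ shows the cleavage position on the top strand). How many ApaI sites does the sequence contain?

GGGCCC occurs starting at positions 36, 84, 122, 143.
ApaI cuts at 4 sites.

4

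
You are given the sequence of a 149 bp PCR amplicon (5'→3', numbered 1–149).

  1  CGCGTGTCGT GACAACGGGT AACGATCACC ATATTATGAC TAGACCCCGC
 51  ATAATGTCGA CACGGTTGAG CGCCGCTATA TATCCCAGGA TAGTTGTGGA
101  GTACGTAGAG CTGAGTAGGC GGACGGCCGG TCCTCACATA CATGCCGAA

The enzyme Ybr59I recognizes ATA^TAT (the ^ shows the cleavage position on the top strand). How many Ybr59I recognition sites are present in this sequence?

1

ATATAT occurs starting at position 78.
Ybr59I cuts at 1 site.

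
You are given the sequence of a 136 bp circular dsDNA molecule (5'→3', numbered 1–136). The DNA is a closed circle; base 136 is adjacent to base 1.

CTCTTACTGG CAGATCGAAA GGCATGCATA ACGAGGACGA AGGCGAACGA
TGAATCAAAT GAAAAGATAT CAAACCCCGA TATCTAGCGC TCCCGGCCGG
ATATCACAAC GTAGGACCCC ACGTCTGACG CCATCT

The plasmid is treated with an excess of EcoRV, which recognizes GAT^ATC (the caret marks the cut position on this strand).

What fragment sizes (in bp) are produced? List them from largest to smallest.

EcoRV sites (GATATC) start at positions 66, 79, 100.
EcoRV cuts after base 3 of each site, so after positions 68, 81, 102.
Circular molecule, 3 cuts → 3 fragments:
  69–81 → 13 bp
  82–102 → 21 bp
  103–136 then 1–68 → 34 + 68 = 102 bp
Sorted largest to smallest: 102, 21, 13 bp.

102, 21, 13 bp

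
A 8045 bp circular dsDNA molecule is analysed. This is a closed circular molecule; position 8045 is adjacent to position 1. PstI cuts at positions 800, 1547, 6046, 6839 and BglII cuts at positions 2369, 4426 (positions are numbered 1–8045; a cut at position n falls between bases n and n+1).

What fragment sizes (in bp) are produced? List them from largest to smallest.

Combined cut positions (sorted): 800, 1547, 2369, 4426, 6046, 6839.
Circular molecule, 6 cuts → 6 fragments:
  1547 − 800 = 747 bp
  2369 − 1547 = 822 bp
  4426 − 2369 = 2057 bp
  6046 − 4426 = 1620 bp
  6839 − 6046 = 793 bp
  wrap: 8045 − 6839 + 800 = 2006 bp
Sorted largest to smallest: 2057, 2006, 1620, 822, 793, 747 bp.

2057, 2006, 1620, 822, 793, 747 bp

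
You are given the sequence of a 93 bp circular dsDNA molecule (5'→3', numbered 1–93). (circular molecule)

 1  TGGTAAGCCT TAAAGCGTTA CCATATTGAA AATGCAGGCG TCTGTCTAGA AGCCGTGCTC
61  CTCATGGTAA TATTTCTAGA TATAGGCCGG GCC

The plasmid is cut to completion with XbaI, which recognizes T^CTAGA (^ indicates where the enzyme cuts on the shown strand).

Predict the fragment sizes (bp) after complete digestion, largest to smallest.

XbaI sites (TCTAGA) start at positions 45, 75.
XbaI cuts after the first base of each site, so after positions 45, 75.
Circular molecule, 2 cuts → 2 fragments:
  46–75 → 30 bp
  76–93 then 1–45 → 18 + 45 = 63 bp
Sorted largest to smallest: 63, 30 bp.

63, 30 bp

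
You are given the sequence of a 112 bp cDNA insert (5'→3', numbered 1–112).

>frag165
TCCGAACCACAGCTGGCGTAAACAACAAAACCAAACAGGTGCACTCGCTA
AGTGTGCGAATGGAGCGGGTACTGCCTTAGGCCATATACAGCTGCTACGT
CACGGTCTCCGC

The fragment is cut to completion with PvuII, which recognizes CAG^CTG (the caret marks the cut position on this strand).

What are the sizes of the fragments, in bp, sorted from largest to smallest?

PvuII sites (CAGCTG) start at positions 10, 89.
PvuII cuts after base 3 of each site, so after positions 12, 91.
Linear molecule, 2 cuts → 3 fragments:
  1–12 → 12 bp
  13–91 → 79 bp
  92–112 → 21 bp
Sorted largest to smallest: 79, 21, 12 bp.

79, 21, 12 bp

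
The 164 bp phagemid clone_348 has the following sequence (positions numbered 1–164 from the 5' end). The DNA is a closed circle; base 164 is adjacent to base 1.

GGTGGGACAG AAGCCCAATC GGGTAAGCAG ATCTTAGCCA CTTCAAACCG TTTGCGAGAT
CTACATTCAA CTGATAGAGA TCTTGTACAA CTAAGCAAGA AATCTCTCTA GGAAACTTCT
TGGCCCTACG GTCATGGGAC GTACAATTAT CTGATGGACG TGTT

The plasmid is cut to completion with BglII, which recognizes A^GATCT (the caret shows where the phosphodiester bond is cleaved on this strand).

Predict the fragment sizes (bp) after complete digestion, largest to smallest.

115, 28, 21 bp

BglII sites (AGATCT) start at positions 29, 57, 78.
BglII cuts after the first base of each site, so after positions 29, 57, 78.
Circular molecule, 3 cuts → 3 fragments:
  30–57 → 28 bp
  58–78 → 21 bp
  79–164 then 1–29 → 86 + 29 = 115 bp
Sorted largest to smallest: 115, 28, 21 bp.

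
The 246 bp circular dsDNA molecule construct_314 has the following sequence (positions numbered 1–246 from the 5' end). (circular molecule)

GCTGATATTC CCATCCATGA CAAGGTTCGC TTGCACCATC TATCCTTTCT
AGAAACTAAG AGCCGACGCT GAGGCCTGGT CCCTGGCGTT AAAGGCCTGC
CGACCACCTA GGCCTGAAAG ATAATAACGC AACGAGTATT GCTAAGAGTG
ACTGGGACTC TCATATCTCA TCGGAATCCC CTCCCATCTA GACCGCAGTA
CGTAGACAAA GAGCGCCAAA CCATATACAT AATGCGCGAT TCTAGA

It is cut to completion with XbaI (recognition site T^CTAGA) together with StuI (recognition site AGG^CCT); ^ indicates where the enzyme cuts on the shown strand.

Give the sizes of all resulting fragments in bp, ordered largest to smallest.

75, 54, 53, 26, 21, 17 bp

XbaI sites (TCTAGA) start at positions 48, 187, 241.
XbaI cuts after the first base of each site, so after positions 48, 187, 241.
StuI sites (AGGCCT) start at positions 72, 93, 110.
StuI cuts after base 3 of each site, so after positions 74, 95, 112.
Combined cut positions: 48, 74, 95, 112, 187, 241.
Circular molecule, 6 cuts → 6 fragments:
  49–74 → 26 bp
  75–95 → 21 bp
  96–112 → 17 bp
  113–187 → 75 bp
  188–241 → 54 bp
  242–246 then 1–48 → 5 + 48 = 53 bp
Sorted largest to smallest: 75, 54, 53, 26, 21, 17 bp.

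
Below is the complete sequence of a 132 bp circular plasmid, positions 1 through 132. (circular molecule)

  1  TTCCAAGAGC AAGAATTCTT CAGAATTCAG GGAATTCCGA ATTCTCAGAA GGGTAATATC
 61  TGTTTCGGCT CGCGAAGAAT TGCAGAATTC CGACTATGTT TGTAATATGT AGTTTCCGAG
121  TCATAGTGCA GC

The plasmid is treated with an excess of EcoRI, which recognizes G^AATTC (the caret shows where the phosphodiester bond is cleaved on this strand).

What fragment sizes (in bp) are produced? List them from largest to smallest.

EcoRI sites (GAATTC) start at positions 13, 23, 32, 39, 85.
EcoRI cuts after the first base of each site, so after positions 13, 23, 32, 39, 85.
Circular molecule, 5 cuts → 5 fragments:
  14–23 → 10 bp
  24–32 → 9 bp
  33–39 → 7 bp
  40–85 → 46 bp
  86–132 then 1–13 → 47 + 13 = 60 bp
Sorted largest to smallest: 60, 46, 10, 9, 7 bp.

60, 46, 10, 9, 7 bp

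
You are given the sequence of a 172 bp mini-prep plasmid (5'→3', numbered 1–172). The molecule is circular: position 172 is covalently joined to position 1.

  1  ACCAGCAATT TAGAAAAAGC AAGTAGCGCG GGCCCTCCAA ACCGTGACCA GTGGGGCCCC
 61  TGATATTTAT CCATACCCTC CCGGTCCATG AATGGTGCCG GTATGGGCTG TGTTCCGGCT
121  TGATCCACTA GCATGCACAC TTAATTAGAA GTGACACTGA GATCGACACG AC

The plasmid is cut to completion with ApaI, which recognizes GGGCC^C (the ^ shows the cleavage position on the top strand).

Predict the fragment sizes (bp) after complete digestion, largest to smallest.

ApaI sites (GGGCCC) start at positions 30, 54.
ApaI cuts after base 5 of each site (before the last base), so after positions 34, 58.
Circular molecule, 2 cuts → 2 fragments:
  35–58 → 24 bp
  59–172 then 1–34 → 114 + 34 = 148 bp
Sorted largest to smallest: 148, 24 bp.

148, 24 bp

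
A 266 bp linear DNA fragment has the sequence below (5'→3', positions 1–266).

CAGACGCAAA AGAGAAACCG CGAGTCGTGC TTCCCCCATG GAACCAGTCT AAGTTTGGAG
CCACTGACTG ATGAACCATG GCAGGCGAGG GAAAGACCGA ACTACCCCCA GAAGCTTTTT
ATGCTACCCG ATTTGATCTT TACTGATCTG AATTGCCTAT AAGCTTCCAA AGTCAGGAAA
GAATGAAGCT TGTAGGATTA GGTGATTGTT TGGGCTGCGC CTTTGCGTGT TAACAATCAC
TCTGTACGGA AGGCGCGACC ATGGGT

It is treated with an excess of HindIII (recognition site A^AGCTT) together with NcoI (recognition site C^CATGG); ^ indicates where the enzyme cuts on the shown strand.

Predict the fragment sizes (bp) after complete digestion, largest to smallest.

HindIII sites (AAGCTT) start at positions 112, 161, 186.
HindIII cuts after the first base of each site, so after positions 112, 161, 186.
NcoI sites (CCATGG) start at positions 36, 76, 259.
NcoI cuts after the first base of each site, so after positions 36, 76, 259.
Combined cut positions: 36, 76, 112, 161, 186, 259.
Linear molecule, 6 cuts → 7 fragments:
  1–36 → 36 bp
  37–76 → 40 bp
  77–112 → 36 bp
  113–161 → 49 bp
  162–186 → 25 bp
  187–259 → 73 bp
  260–266 → 7 bp
Sorted largest to smallest: 73, 49, 40, 36, 36, 25, 7 bp.

73, 49, 40, 36, 36, 25, 7 bp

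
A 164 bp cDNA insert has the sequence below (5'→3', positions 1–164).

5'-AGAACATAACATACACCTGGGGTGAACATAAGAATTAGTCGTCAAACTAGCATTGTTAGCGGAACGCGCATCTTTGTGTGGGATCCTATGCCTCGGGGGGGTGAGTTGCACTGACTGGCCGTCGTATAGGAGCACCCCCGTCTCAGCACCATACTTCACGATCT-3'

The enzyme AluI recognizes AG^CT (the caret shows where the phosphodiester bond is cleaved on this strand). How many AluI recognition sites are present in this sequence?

No occurrence of AGCT is present in the sequence.
AluI does not cut: 0 sites.

0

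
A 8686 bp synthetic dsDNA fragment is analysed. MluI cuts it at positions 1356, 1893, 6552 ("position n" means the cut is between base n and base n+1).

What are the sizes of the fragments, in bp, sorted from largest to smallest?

Linear molecule, 3 cuts → 4 fragments:
  1356 − 0 = 1356 bp
  1893 − 1356 = 537 bp
  6552 − 1893 = 4659 bp
  8686 − 6552 = 2134 bp
Sorted largest to smallest: 4659, 2134, 1356, 537 bp.

4659, 2134, 1356, 537 bp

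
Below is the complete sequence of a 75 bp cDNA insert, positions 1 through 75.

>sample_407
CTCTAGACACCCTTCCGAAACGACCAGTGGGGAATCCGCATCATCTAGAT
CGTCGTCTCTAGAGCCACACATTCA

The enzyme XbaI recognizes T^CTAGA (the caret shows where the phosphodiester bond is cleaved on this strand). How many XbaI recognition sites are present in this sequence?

TCTAGA occurs starting at positions 2, 44, 58.
XbaI cuts at 3 sites.

3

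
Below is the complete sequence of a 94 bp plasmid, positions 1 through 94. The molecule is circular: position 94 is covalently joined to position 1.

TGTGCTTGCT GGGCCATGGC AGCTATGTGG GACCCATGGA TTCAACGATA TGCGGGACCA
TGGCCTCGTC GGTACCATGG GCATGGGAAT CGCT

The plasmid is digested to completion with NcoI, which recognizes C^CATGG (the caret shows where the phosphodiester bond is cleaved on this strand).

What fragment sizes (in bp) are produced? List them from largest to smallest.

33, 24, 20, 17 bp

NcoI sites (CCATGG) start at positions 14, 34, 58, 75.
NcoI cuts after the first base of each site, so after positions 14, 34, 58, 75.
Circular molecule, 4 cuts → 4 fragments:
  15–34 → 20 bp
  35–58 → 24 bp
  59–75 → 17 bp
  76–94 then 1–14 → 19 + 14 = 33 bp
Sorted largest to smallest: 33, 24, 20, 17 bp.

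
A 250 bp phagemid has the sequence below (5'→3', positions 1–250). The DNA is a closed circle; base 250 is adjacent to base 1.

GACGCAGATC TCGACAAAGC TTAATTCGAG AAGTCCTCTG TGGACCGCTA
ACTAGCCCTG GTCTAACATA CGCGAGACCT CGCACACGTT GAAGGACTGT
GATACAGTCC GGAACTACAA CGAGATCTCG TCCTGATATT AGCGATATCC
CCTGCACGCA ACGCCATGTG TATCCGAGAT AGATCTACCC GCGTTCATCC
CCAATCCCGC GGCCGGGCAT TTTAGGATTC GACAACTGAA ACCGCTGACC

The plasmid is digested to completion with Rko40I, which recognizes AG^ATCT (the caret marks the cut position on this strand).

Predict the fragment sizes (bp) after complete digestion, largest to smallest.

Rko40I sites (AGATCT) start at positions 6, 123, 181.
Rko40I cuts after base 2 of each site, so after positions 7, 124, 182.
Circular molecule, 3 cuts → 3 fragments:
  8–124 → 117 bp
  125–182 → 58 bp
  183–250 then 1–7 → 68 + 7 = 75 bp
Sorted largest to smallest: 117, 75, 58 bp.

117, 75, 58 bp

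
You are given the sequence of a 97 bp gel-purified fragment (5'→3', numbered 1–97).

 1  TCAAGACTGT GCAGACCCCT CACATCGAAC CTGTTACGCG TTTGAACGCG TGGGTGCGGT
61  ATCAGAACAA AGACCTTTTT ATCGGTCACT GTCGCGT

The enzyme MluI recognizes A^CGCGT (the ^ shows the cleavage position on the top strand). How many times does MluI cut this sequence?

2

ACGCGT occurs starting at positions 36, 46.
MluI cuts at 2 sites.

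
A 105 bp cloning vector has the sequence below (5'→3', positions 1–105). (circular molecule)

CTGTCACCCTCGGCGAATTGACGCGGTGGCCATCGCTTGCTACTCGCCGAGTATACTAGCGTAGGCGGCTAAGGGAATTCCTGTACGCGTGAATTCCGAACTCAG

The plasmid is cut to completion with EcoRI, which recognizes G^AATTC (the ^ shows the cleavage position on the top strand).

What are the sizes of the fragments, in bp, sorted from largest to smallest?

89, 16 bp

EcoRI sites (GAATTC) start at positions 75, 91.
EcoRI cuts after the first base of each site, so after positions 75, 91.
Circular molecule, 2 cuts → 2 fragments:
  76–91 → 16 bp
  92–105 then 1–75 → 14 + 75 = 89 bp
Sorted largest to smallest: 89, 16 bp.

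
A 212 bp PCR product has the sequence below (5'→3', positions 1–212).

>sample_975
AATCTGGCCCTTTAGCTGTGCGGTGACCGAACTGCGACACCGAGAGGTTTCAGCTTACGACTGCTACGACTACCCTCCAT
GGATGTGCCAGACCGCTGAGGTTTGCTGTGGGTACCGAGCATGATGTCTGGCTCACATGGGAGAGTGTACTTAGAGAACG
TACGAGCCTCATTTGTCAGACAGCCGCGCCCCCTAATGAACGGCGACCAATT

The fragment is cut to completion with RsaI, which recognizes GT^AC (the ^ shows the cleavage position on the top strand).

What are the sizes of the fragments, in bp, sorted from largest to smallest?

113, 51, 35, 13 bp

RsaI sites (GTAC) start at positions 112, 147, 160.
RsaI cuts after base 2 of each site, so after positions 113, 148, 161.
Linear molecule, 3 cuts → 4 fragments:
  1–113 → 113 bp
  114–148 → 35 bp
  149–161 → 13 bp
  162–212 → 51 bp
Sorted largest to smallest: 113, 51, 35, 13 bp.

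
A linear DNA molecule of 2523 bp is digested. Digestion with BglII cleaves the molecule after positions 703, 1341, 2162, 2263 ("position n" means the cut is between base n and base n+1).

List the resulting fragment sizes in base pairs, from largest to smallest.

821, 703, 638, 260, 101 bp

Linear molecule, 4 cuts → 5 fragments:
  703 − 0 = 703 bp
  1341 − 703 = 638 bp
  2162 − 1341 = 821 bp
  2263 − 2162 = 101 bp
  2523 − 2263 = 260 bp
Sorted largest to smallest: 821, 703, 638, 260, 101 bp.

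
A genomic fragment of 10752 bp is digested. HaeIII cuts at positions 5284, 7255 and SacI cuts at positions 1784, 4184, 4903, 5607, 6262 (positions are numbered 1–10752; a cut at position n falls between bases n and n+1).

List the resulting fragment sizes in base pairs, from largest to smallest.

Combined cut positions (sorted): 1784, 4184, 4903, 5284, 5607, 6262, 7255.
Linear molecule, 7 cuts → 8 fragments:
  1784 − 0 = 1784 bp
  4184 − 1784 = 2400 bp
  4903 − 4184 = 719 bp
  5284 − 4903 = 381 bp
  5607 − 5284 = 323 bp
  6262 − 5607 = 655 bp
  7255 − 6262 = 993 bp
  10752 − 7255 = 3497 bp
Sorted largest to smallest: 3497, 2400, 1784, 993, 719, 655, 381, 323 bp.

3497, 2400, 1784, 993, 719, 655, 381, 323 bp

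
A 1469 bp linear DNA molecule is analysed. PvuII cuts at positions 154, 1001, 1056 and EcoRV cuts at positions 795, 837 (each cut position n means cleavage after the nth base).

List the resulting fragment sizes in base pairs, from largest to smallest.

Combined cut positions (sorted): 154, 795, 837, 1001, 1056.
Linear molecule, 5 cuts → 6 fragments:
  154 − 0 = 154 bp
  795 − 154 = 641 bp
  837 − 795 = 42 bp
  1001 − 837 = 164 bp
  1056 − 1001 = 55 bp
  1469 − 1056 = 413 bp
Sorted largest to smallest: 641, 413, 164, 154, 55, 42 bp.

641, 413, 164, 154, 55, 42 bp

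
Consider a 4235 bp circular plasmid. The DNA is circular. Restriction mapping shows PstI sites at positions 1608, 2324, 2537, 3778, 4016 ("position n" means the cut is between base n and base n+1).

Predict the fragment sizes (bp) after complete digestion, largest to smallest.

Circular molecule, 5 cuts → 5 fragments:
  2324 − 1608 = 716 bp
  2537 − 2324 = 213 bp
  3778 − 2537 = 1241 bp
  4016 − 3778 = 238 bp
  wrap: 4235 − 4016 + 1608 = 1827 bp
Sorted largest to smallest: 1827, 1241, 716, 238, 213 bp.

1827, 1241, 716, 238, 213 bp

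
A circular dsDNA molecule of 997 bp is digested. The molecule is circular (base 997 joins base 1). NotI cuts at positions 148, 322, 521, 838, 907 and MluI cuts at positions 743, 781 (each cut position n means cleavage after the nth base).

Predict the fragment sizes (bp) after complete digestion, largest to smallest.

238, 222, 199, 174, 69, 57, 38 bp

Combined cut positions (sorted): 148, 322, 521, 743, 781, 838, 907.
Circular molecule, 7 cuts → 7 fragments:
  322 − 148 = 174 bp
  521 − 322 = 199 bp
  743 − 521 = 222 bp
  781 − 743 = 38 bp
  838 − 781 = 57 bp
  907 − 838 = 69 bp
  wrap: 997 − 907 + 148 = 238 bp
Sorted largest to smallest: 238, 222, 199, 174, 69, 57, 38 bp.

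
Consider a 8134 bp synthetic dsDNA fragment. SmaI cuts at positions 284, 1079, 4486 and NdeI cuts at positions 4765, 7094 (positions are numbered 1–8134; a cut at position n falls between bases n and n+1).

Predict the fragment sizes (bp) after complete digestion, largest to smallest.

Combined cut positions (sorted): 284, 1079, 4486, 4765, 7094.
Linear molecule, 5 cuts → 6 fragments:
  284 − 0 = 284 bp
  1079 − 284 = 795 bp
  4486 − 1079 = 3407 bp
  4765 − 4486 = 279 bp
  7094 − 4765 = 2329 bp
  8134 − 7094 = 1040 bp
Sorted largest to smallest: 3407, 2329, 1040, 795, 284, 279 bp.

3407, 2329, 1040, 795, 284, 279 bp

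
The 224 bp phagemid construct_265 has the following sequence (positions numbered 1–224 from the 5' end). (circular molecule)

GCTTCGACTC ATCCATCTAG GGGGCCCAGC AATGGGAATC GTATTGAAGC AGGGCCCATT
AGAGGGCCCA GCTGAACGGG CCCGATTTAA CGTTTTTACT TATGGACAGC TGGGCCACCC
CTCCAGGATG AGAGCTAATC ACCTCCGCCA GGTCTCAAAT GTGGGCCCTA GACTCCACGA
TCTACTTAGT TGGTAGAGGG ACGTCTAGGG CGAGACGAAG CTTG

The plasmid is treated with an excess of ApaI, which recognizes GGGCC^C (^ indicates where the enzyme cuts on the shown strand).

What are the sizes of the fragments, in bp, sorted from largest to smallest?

85, 83, 30, 14, 12 bp

ApaI sites (GGGCCC) start at positions 22, 52, 64, 78, 163.
ApaI cuts after base 5 of each site (before the last base), so after positions 26, 56, 68, 82, 167.
Circular molecule, 5 cuts → 5 fragments:
  27–56 → 30 bp
  57–68 → 12 bp
  69–82 → 14 bp
  83–167 → 85 bp
  168–224 then 1–26 → 57 + 26 = 83 bp
Sorted largest to smallest: 85, 83, 30, 14, 12 bp.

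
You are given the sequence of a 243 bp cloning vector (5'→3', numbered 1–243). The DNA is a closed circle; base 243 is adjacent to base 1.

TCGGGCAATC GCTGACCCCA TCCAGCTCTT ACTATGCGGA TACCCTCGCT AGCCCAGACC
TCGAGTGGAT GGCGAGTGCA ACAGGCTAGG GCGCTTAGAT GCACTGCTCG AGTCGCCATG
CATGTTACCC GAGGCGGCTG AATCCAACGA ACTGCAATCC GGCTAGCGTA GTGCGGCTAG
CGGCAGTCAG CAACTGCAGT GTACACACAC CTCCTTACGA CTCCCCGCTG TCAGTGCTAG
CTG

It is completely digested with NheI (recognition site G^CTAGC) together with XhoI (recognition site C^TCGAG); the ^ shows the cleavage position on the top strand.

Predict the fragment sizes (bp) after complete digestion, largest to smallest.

NheI sites (GCTAGC) start at positions 48, 162, 176, 236.
NheI cuts after the first base of each site, so after positions 48, 162, 176, 236.
XhoI sites (CTCGAG) start at positions 60, 107.
XhoI cuts after the first base of each site, so after positions 60, 107.
Combined cut positions: 48, 60, 107, 162, 176, 236.
Circular molecule, 6 cuts → 6 fragments:
  49–60 → 12 bp
  61–107 → 47 bp
  108–162 → 55 bp
  163–176 → 14 bp
  177–236 → 60 bp
  237–243 then 1–48 → 7 + 48 = 55 bp
Sorted largest to smallest: 60, 55, 55, 47, 14, 12 bp.

60, 55, 55, 47, 14, 12 bp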